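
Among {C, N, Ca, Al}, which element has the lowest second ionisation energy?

Ca

After 1 electron has been removed, what remains? C⁺ still has 3 valence electrons; N⁺ still has 4 valence electrons; Ca⁺ still has 1 valence electron; Al⁺ still has 2 valence electrons.
All are still removing valence electrons, so compare the +1 ions as you would atoms: IE_2 generally rises across a period (higher Z_eff) and falls down a group (larger shell), subject to the usual subshell exceptions.
Valence configurations: C⁺ [He]2s²2p¹, N⁺ [He]2s²2p², Ca⁺ [Ar]4s¹, Al⁺ [Ne]3s².
Tabulated IE_2 (kJ/mol): C 2353, N 2856, Ca 1145, Al 1817.
Overall IE_2 order: Ca < Al < C < N.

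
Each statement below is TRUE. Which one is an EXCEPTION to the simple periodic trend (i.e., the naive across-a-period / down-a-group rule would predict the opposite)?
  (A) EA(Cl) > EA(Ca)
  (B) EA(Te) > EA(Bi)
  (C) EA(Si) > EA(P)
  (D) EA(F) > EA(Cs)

(C)

The general trend: electron affinity increases across a period and decreases down a group.
(A) Cl (period 3, group 17) vs Ca (period 4, group 2): the stated order agrees with the simple trend.
(B) Te (period 5, group 16) vs Bi (period 6, group 15): the stated order agrees with the simple trend.
(C) Si (period 3, group 14) vs P (period 3, group 15): the stated order contradicts the simple trend.
(D) F (period 2, group 17) vs Cs (period 6, group 1): the stated order agrees with the simple trend.
The exception is (C): adding an electron to P's half-filled 3p³ is unfavourable, so Si (3p²) has the more exothermic EA.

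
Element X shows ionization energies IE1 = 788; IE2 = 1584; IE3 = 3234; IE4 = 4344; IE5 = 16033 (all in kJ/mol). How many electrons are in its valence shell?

4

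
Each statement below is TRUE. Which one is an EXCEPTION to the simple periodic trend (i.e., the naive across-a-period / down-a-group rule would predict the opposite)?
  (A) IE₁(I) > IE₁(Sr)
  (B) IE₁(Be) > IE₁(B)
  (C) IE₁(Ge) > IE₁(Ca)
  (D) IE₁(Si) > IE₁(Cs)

The general trend: first ionisation energy increases across a period and decreases down a group.
(A) I (period 5, group 17) vs Sr (period 5, group 2): the stated order agrees with the simple trend.
(B) Be (period 2, group 2) vs B (period 2, group 13): the stated order contradicts the simple trend.
(C) Ge (period 4, group 14) vs Ca (period 4, group 2): the stated order agrees with the simple trend.
(D) Si (period 3, group 14) vs Cs (period 6, group 1): the stated order agrees with the simple trend.
The exception is (B): removing B's lone 2p electron is easier than breaking Be's filled 2s².

(B)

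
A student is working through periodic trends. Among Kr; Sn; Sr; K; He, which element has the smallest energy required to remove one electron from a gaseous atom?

K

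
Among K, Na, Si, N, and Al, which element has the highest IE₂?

Na

The second ionization energy removes an electron from the +1 ion. For each element: K⁺ is the bare [Ar] core; Na⁺ is the bare [Ne] core; Si⁺ still has 3 valence electrons; N⁺ still has 4 valence electrons; Al⁺ still has 2 valence electrons.
Core electrons are held far more tightly than valence electrons, so K and Na top the IE_2 order.
Valence configurations: Si⁺ [Ne]3s²3p¹, N⁺ [He]2s²2p², Al⁺ [Ne]3s².
Si⁺ loses a lone 3p electron whereas Al⁺ must break into a filled 3s² pair, so IE_2(Al) > IE_2(Si) even though Si has the higher nuclear charge.
The numbers (kJ/mol): K 3052, Na 4562, Si 1577, N 2856, Al 1817.
So the second ionization energies run Si < Al < N < K < Na.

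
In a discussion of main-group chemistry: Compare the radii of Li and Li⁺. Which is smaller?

Li⁺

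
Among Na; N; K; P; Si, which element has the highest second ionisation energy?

Consider each +1 ion: Na⁺ is the bare [Ne] core; N⁺ still has 4 valence electrons; K⁺ is the bare [Ar] core; P⁺ still has 4 valence electrons; Si⁺ still has 3 valence electrons.
Pulling an electron out of a noble-gas core costs far more than removing a remaining valence electron, so K and Na sit at the high end of IE_2.
Valence configurations: N⁺ [He]2s²2p², P⁺ [Ne]3s²3p², Si⁺ [Ne]3s²3p¹.
Approximate IE_2 values (kJ/mol): Na 4562, N 2856, K 3052, P 1907, Si 1577.
Putting it together, IE_2: Si < P < N < K < Na.

Na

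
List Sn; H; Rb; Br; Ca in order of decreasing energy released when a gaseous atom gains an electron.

H is in period 1, group 1; Ca is in period 4, group 2; Br is in period 4, group 17; Rb is in period 5, group 1; Sn is in period 5, group 14.
Adding an electron releases more energy for atoms nearer the top right (short of the noble gases).
Here both period and group differ, so the two effects have to be weighed against each other.
Rb > Ca: this pair runs against the simple trend — see the exception note.
H > Rb: H sits above Rb in group 1, so the down-group effect alone puts H higher.
Sn > H: the two effects oppose for this pair; the across-period effect wins (107 vs 73 kJ/mol).
Br > Sn: relative to Sn, both the across-period and down-group shifts push Br's electron affinity up.
Note the exception: Rb has a higher electron affinity than Ca, contrary to the simple trend — adding an electron to Ca (ns²) has to open a new, higher-energy np subshell, which is unfavourable.
Approximate values (kJ/mol): H 73, Ca 2, Br 325, Rb 47, Sn 107.
So from highest to lowest: Br > Sn > H > Rb > Ca.

Br > Sn > H > Rb > Ca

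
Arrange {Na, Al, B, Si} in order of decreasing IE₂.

Na, B, Al, Si

IE_2 is the cost of taking one more electron from the +1 cation: Na⁺ is the bare [Ne] core; Al⁺ still has 2 valence electrons; B⁺ still has 2 valence electrons; Si⁺ still has 3 valence electrons.
Pulling an electron out of a noble-gas core costs far more than removing a remaining valence electron, so Na sits at the high end of IE_2.
Valence configurations: Al⁺ [Ne]3s², B⁺ [He]2s², Si⁺ [Ne]3s²3p¹.
Si⁺ loses a lone 3p electron whereas Al⁺ must break into a filled 3s² pair, so IE_2(Al) > IE_2(Si) even though Si has the higher nuclear charge.
Approximate IE_2 values (kJ/mol): Na 4562, Al 1817, B 2427, Si 1577.
Putting it together, IE_2: Si < Al < B < Na.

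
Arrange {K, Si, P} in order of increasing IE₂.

Si < P < K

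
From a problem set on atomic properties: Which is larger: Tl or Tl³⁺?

Forming Tl³⁺ removes 3 electrons from Tl. Fewer electrons for the same nuclear charge means less shielding and a higher Z_eff on the remaining electrons, and for main-group metals the entire outer shell is lost.
A cation is smaller than its parent atom: Tl³⁺ < Tl.

Tl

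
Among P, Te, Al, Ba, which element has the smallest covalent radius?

P

Moving right in a period, electrons are added to the same shell under a stronger nuclear pull, so atoms get smaller; moving down, a new shell is opened and atoms get larger.
These span different periods and groups, so the two trends combine.
Al > P: both are in period 3; the period trend gives Al the larger value.
Te > Al: period and group pull opposite ways; the down-group shift dominates (136 vs 126 pm).
Ba > Te: both effects reinforce here, so Ba is clearly the larger of the two.
Tabulated atomic radius (pm): Al 126, P 111, Te 136, Ba 196.
The smallest covalent radius among these belongs to P.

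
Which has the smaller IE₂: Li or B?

Consider each +1 ion: Li⁺ is the bare [He] core; B⁺ still has 2 valence electrons.
Core electrons are held far more tightly than valence electrons, so Li tops the IE_2 order.
Approximate IE_2 values (kJ/mol): Li 7298, B 2427.
So the second ionization energies run B < Li.

B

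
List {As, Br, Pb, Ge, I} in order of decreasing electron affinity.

Ge is in period 4, group 14; As is in period 4, group 15; Br is in period 4, group 17; I is in period 5, group 17; Pb is in period 6, group 14.
Atoms with high Z_eff and room in the valence shell (especially the halogens) have the most exothermic electron affinities.
These span different periods and groups, so the two trends combine.
As > Pb: both effects reinforce here, so As is clearly the higher of the two.
Ge > As: this pair runs against the simple trend — see the exception note.
I > Ge: the two effects oppose for this pair; the across-period effect wins (295 vs 119 kJ/mol).
Br > I: Br sits above I in group 17, so the down-group effect alone puts Br higher.
Note the exception: Ge has a higher electron affinity than As, contrary to the simple trend — adding an electron to As's half-filled 4p³ is unfavourable, so Ge (4p²) has the more exothermic EA.
Tabulated electron affinity (kJ/mol): Ge 119, As 78, Br 325, I 295, Pb 35.
So from highest to lowest: Br > I > Ge > As > Pb.

Br > I > Ge > As > Pb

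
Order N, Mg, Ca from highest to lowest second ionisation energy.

N > Mg > Ca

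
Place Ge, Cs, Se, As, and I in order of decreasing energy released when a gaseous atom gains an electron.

I, Se, Ge, As, Cs

Ge is in period 4, group 14; As is in period 4, group 15; Se is in period 4, group 16; I is in period 5, group 17; Cs is in period 6, group 1.
Electron affinity generally becomes more exothermic across a period toward the halogens and less exothermic down a group.
These span different periods and groups, so the two trends combine.
As > Cs: relative to Cs, both the across-period and down-group shifts push As's electron affinity up.
Ge > As: this pair runs against the simple trend — see the exception note.
Se > Ge: Se lies to the right of Ge in period 4, so the across-period effect alone puts Se higher.
I > Se: the two effects oppose for this pair; the across-period effect wins (295 vs 195 kJ/mol).
Note the exception: Ge has a higher electron affinity than As, contrary to the simple trend — adding an electron to As's half-filled 4p³ is unfavourable, so Ge (4p²) has the more exothermic EA.
Tabulated electron affinity (kJ/mol): Ge 119, As 78, Se 195, I 295, Cs 46.
So from highest to lowest: I > Se > Ge > As > Cs.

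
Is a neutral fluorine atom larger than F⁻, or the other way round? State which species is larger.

Forming F⁻ adds 1 electron to F. More electron–electron repulsion in the same shell, with unchanged nuclear charge, lets the cloud expand.
An anion is larger than its parent atom: F⁻ > F.

F⁻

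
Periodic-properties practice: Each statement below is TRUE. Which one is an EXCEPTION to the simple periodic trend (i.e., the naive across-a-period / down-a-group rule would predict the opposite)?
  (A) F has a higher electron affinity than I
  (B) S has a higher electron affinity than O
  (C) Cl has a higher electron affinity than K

The general trend: electron affinity increases across a period and decreases down a group.
(A) F (period 2, group 17) vs I (period 5, group 17): the stated order agrees with the simple trend.
(B) S (period 3, group 16) vs O (period 2, group 16): the stated order contradicts the simple trend.
(C) Cl (period 3, group 17) vs K (period 4, group 1): the stated order agrees with the simple trend.
The exception is (B): the compact 2p subshell of O repels the added electron more than S's larger 3p does.

(B)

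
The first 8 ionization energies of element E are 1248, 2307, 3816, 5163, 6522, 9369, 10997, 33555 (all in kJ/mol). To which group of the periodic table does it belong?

Group 17

Look for the largest jump between consecutive ionization energies: IE8/IE7 ≈ 3.1, far larger than any earlier ratio.
That jump marks the point where a core electron is being removed. So the atom has 7 valence electrons.
A main-group element with 7 valence electrons is in group 17.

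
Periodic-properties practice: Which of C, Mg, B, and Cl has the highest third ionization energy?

Mg

After 2 electrons have been removed, what remains? C²⁺ still has 2 valence electrons; Mg²⁺ is the bare [Ne] core; B²⁺ still has 1 valence electron; Cl²⁺ still has 5 valence electrons.
Breaking into a closed-shell core is much more expensive than removing a leftover valence electron — Mg has the largest IE_3 here.
Valence configurations: C²⁺ [He]2s², B²⁺ [He]2s¹, Cl²⁺ [Ne]3s²3p³.
The numbers (kJ/mol): C 4620, Mg 7733, B 3660, Cl 3822.
So the third ionization energies run B < Cl < C < Mg.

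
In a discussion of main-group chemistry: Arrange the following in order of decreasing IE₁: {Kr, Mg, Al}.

Kr > Mg > Al

Mg is in period 3, group 2; Al is in period 3, group 13; Kr is in period 4, group 18.
First ionization energy rises across a period (greater Z_eff holds electrons more tightly) and falls down a group (valence electrons are farther from the nucleus).
Neither a single period nor a single group — weigh both effects.
Mg > Al: this pair runs against the simple trend — see the exception note.
Kr > Mg: the two effects oppose for this pair; the across-period effect wins (1351 vs 738 kJ/mol).
Note the exception: Mg has a higher first ionization energy than Al, contrary to the simple trend — Al's single 3p electron is easier to remove than one from Mg's filled 3s².
For reference (kJ/mol): Mg 738, Al 578, Kr 1351.
So from highest to lowest: Kr > Mg > Al.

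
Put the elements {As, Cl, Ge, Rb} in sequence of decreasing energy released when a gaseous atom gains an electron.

Cl is in period 3, group 17; Ge is in period 4, group 14; As is in period 4, group 15; Rb is in period 5, group 1.
Adding an electron releases more energy for atoms nearer the top right (short of the noble gases).
These span different periods and groups, so the two trends combine.
As > Rb: relative to Rb, both the across-period and down-group shifts push As's electron affinity up.
Ge > As: this pair runs against the simple trend — see the exception note.
Cl > Ge: relative to Ge, both the across-period and down-group shifts push Cl's electron affinity up.
Note the exception: Ge has a higher electron affinity than As, contrary to the simple trend — adding an electron to As's half-filled 4p³ is unfavourable, so Ge (4p²) has the more exothermic EA.
Tabulated electron affinity (kJ/mol): Cl 349, Ge 119, As 78, Rb 47.
So from highest to lowest: Cl > Ge > As > Rb.

Cl > Ge > As > Rb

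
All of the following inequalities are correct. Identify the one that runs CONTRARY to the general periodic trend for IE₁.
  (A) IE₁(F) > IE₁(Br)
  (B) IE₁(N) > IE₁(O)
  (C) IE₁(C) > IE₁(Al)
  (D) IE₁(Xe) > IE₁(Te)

(B)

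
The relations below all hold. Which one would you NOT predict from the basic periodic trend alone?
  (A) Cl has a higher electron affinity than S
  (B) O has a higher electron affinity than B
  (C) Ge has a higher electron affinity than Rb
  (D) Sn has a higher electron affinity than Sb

(D)

The general trend: electron affinity increases across a period and decreases down a group.
(A) Cl (period 3, group 17) vs S (period 3, group 16): the stated order agrees with the simple trend.
(B) O (period 2, group 16) vs B (period 2, group 13): the stated order agrees with the simple trend.
(C) Ge (period 4, group 14) vs Rb (period 5, group 1): the stated order agrees with the simple trend.
(D) Sn (period 5, group 14) vs Sb (period 5, group 15): the stated order contradicts the simple trend.
The exception is (D): adding an electron to Sb's half-filled 5p³ is unfavourable, so Sn has the more exothermic EA.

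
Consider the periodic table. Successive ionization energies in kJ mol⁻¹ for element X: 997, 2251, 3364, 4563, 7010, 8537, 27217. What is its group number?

Group 16

Look for the largest jump between consecutive ionization energies: IE7/IE6 ≈ 3.2, far larger than any earlier ratio.
That jump marks the point where a core electron is being removed. So the atom has 6 valence electrons.
A main-group element with 6 valence electrons is in group 16.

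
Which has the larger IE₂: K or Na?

Na

After 1 electron has been removed, what remains? K⁺ is the bare [Ar] core; Na⁺ is the bare [Ne] core.
All of these are removing an electron from a noble-gas core or deeper; the smaller core (lower principal quantum number) is held far more tightly, and within a period the higher nuclear charge binds the same core more tightly.
Approximate IE_2 values (kJ/mol): K 3052, Na 4562.
Hence IE_2: K < Na.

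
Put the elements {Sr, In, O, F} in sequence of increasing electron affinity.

Sr, In, O, F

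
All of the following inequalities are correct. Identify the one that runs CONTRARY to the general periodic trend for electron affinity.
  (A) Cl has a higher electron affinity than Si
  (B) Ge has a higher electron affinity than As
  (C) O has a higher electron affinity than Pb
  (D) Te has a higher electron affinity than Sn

The general trend: electron affinity increases across a period and decreases down a group.
(A) Cl (period 3, group 17) vs Si (period 3, group 14): the stated order agrees with the simple trend.
(B) Ge (period 4, group 14) vs As (period 4, group 15): the stated order contradicts the simple trend.
(C) O (period 2, group 16) vs Pb (period 6, group 14): the stated order agrees with the simple trend.
(D) Te (period 5, group 16) vs Sn (period 5, group 14): the stated order agrees with the simple trend.
The exception is (B): adding an electron to As's half-filled 4p³ is unfavourable, so Ge (4p²) has the more exothermic EA.

(B)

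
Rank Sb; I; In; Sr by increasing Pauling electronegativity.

Sr is in period 5, group 2; In is in period 5, group 13; Sb is in period 5, group 15; I is in period 5, group 17.
Atoms toward the upper right of the periodic table pull bonding electrons most strongly.
All lie in period 5, so electronegativity increases left to right.
So from lowest to highest: Sr < In < Sb < I.

Sr < In < Sb < I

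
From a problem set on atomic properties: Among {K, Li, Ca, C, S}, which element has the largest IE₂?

Consider each +1 ion: K⁺ is the bare [Ar] core; Li⁺ is the bare [He] core; Ca⁺ still has 1 valence electron; C⁺ still has 3 valence electrons; S⁺ still has 5 valence electrons.
Core electrons are held far more tightly than valence electrons, so K and Li top the IE_2 order.
Valence configurations: Ca⁺ [Ar]4s¹, C⁺ [He]2s²2p¹, S⁺ [Ne]3s²3p³.
Approximate IE_2 values (kJ/mol): K 3052, Li 7298, Ca 1145, C 2353, S 2252.
Overall IE_2 order: Ca < S < C < K < Li.

Li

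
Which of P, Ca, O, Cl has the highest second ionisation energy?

IE_2 is the cost of taking one more electron from the +1 cation: P⁺ still has 4 valence electrons; Ca⁺ still has 1 valence electron; O⁺ still has 5 valence electrons; Cl⁺ still has 6 valence electrons.
All are still removing valence electrons, so compare the +1 ions as you would atoms: IE_2 generally rises across a period (higher Z_eff) and falls down a group (larger shell), subject to the usual subshell exceptions.
Valence configurations: P⁺ [Ne]3s²3p², Ca⁺ [Ar]4s¹, O⁺ [He]2s²2p³, Cl⁺ [Ne]3s²3p⁴.
Approximate IE_2 values (kJ/mol): P 1907, Ca 1145, O 3388, Cl 2298.
Overall IE_2 order: Ca < P < Cl < O.

O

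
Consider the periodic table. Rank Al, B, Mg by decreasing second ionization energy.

After 1 electron has been removed, what remains? Al⁺ still has 2 valence electrons; B⁺ still has 2 valence electrons; Mg⁺ still has 1 valence electron.
All are still removing valence electrons, so compare the +1 ions as you would atoms: IE_2 generally rises across a period (higher Z_eff) and falls down a group (larger shell), subject to the usual subshell exceptions.
Valence configurations: Al⁺ [Ne]3s², B⁺ [He]2s², Mg⁺ [Ne]3s¹.
The numbers (kJ/mol): Al 1817, B 2427, Mg 1451.
Hence IE_2: Mg < Al < B.

B > Al > Mg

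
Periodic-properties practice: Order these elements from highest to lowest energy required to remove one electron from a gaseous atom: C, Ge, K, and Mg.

C is in period 2, group 14; Mg is in period 3, group 2; K is in period 4, group 1; Ge is in period 4, group 14.
Removing the outermost electron gets harder across a period and easier down a group.
Here both period and group differ, so the two effects have to be weighed against each other.
Mg > K: both effects reinforce here, so Mg is clearly the higher of the two.
Ge > Mg: the two effects oppose for this pair; the across-period effect wins (762 vs 738 kJ/mol).
C > Ge: C sits above Ge in group 14, so the down-group effect alone puts C higher.
For reference (kJ/mol): C 1086, Mg 738, K 419, Ge 762.
So from highest to lowest: C > Ge > Mg > K.

C > Ge > Mg > K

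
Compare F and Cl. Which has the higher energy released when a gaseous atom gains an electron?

Cl

F is in period 2, group 17; Cl is in period 3, group 17.
Atoms with high Z_eff and room in the valence shell (especially the halogens) have the most exothermic electron affinities.
All are in group 17; the group trend (electron affinity increases up the group) applies, with the exception below.
Note the exception: Cl has a higher electron affinity than F, contrary to the simple trend — F's small 2p subshell makes the incoming electron feel strong e⁻–e⁻ repulsion, so Cl actually releases more energy on gaining an electron.
Tabulated electron affinity (kJ/mol): F 328, Cl 349.
So Cl has the higher energy released when a gaseous atom gains an electron (Cl > F).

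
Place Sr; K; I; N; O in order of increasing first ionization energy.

K, Sr, I, O, N

N is in period 2, group 15; O is in period 2, group 16; K is in period 4, group 1; Sr is in period 5, group 2; I is in period 5, group 17.
IE₁ increases left→right with effective nuclear charge and decreases top→bottom as the valence shell moves farther out.
These span different periods and groups, so the two trends combine.
Sr > K: period and group pull opposite ways; the across-period shift dominates (550 vs 419 kJ/mol).
I > Sr: I lies to the right of Sr in period 5, so the across-period effect alone puts I higher.
O > I: the two effects oppose for this pair; the down-group effect wins (1314 vs 1008 kJ/mol).
N > O: this pair runs against the simple trend — see the exception note.
Note the exception: N has a higher first ionization energy than O, contrary to the simple trend — pairing an electron in O's 2p⁴ costs repulsion energy, so O ionizes more easily than half-filled N (2p³).
Approximate values (kJ/mol): N 1402, O 1314, K 419, Sr 550, I 1008.
So from lowest to highest: K < Sr < I < O < N.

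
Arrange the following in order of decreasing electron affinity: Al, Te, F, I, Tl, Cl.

Cl > F > I > Te > Al > Tl

F is in period 2, group 17; Al is in period 3, group 13; Cl is in period 3, group 17; Te is in period 5, group 16; I is in period 5, group 17; Tl is in period 6, group 13.
Adding an electron releases more energy for atoms nearer the top right (short of the noble gases).
Here both period and group differ, so the two effects have to be weighed against each other.
Al > Tl: they share group 13; the group trend gives Al the larger value.
Te > Al: period and group pull opposite ways; the across-period shift dominates (190 vs 42 kJ/mol).
I > Te: I lies to the right of Te in period 5, so the across-period effect alone puts I higher.
F > I: F sits above I in group 17, so the down-group effect alone puts F higher.
Cl > F: this pair runs against the simple trend — see the exception note.
Note the exception: Cl has a higher electron affinity than F, contrary to the simple trend — F's small 2p subshell makes the incoming electron feel strong e⁻–e⁻ repulsion, so Cl actually releases more energy on gaining an electron.
Approximate values (kJ/mol): F 328, Al 42, Cl 349, Te 190, I 295, Tl 19.
So from highest to lowest: Cl > F > I > Te > Al > Tl.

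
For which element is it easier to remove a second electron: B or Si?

Si

IE_2 is the cost of taking one more electron from the +1 cation: B⁺ still has 2 valence electrons; Si⁺ still has 3 valence electrons.
All are still removing valence electrons, so compare the +1 ions as you would atoms: IE_2 generally rises across a period (higher Z_eff) and falls down a group (larger shell), subject to the usual subshell exceptions.
Valence configurations: B⁺ [He]2s², Si⁺ [Ne]3s²3p¹.
The numbers (kJ/mol): B 2427, Si 1577.
Hence IE_2: Si < B.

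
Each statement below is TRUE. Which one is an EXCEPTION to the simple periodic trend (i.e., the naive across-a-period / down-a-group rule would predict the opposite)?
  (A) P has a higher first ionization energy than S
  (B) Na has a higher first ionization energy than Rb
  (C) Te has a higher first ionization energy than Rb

(A)

The general trend: first ionization energy increases across a period and decreases down a group.
(A) P (period 3, group 15) vs S (period 3, group 16): the stated order contradicts the simple trend.
(B) Na (period 3, group 1) vs Rb (period 5, group 1): the stated order agrees with the simple trend.
(C) Te (period 5, group 16) vs Rb (period 5, group 1): the stated order agrees with the simple trend.
The exception is (A): S (3p⁴) ionizes more easily than half-filled P (3p³) because the paired 3p electron in S is pushed out by e⁻–e⁻ repulsion.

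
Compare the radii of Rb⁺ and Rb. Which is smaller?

Rb⁺

Forming Rb⁺ removes 1 electron from Rb. Fewer electrons for the same nuclear charge means less shielding and a higher Z_eff on the remaining electrons, and for main-group metals the entire outer shell is lost.
A cation is smaller than its parent atom: Rb⁺ < Rb.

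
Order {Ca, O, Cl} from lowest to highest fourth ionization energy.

After 3 electrons have been removed, what remains? Ca³⁺ is already 1 electron into the core; O³⁺ still has 3 valence electrons; Cl³⁺ still has 4 valence electrons.
Usually core removal costs more than valence removal, but here the competition is close: a tightly held n=2 valence electron can cost more to remove than an n=3 core electron, so the actual values have to decide it.
Valence configurations: O³⁺ [He]2s²2p¹, Cl³⁺ [Ne]3s²3p².
Tabulated IE_4 (kJ/mol): Ca 6491, O 7469, Cl 5159.
Hence IE_4: Cl < Ca < O.

Cl < Ca < O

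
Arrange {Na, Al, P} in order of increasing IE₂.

Consider each +1 ion: Na⁺ is the bare [Ne] core; Al⁺ still has 2 valence electrons; P⁺ still has 4 valence electrons.
Pulling an electron out of a noble-gas core costs far more than removing a remaining valence electron, so Na sits at the high end of IE_2.
Valence configurations: Al⁺ [Ne]3s², P⁺ [Ne]3s²3p².
The numbers (kJ/mol): Na 4562, Al 1817, P 1907.
Overall IE_2 order: Al < P < Na.

Al, P, Na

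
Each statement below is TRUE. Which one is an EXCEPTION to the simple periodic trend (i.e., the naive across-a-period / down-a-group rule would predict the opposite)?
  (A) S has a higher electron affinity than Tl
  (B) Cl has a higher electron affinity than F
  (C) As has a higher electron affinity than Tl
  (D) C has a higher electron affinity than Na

(B)

The general trend: electron affinity increases across a period and decreases down a group.
(A) S (period 3, group 16) vs Tl (period 6, group 13): the stated order agrees with the simple trend.
(B) Cl (period 3, group 17) vs F (period 2, group 17): the stated order contradicts the simple trend.
(C) As (period 4, group 15) vs Tl (period 6, group 13): the stated order agrees with the simple trend.
(D) C (period 2, group 14) vs Na (period 3, group 1): the stated order agrees with the simple trend.
The exception is (B): F's small 2p subshell makes the incoming electron feel strong e⁻–e⁻ repulsion, so Cl actually releases more energy on gaining an electron.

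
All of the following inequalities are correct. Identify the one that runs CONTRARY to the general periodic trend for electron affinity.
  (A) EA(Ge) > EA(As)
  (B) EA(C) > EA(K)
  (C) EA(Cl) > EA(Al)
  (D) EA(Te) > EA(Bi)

The general trend: electron affinity increases across a period and decreases down a group.
(A) Ge (period 4, group 14) vs As (period 4, group 15): the stated order contradicts the simple trend.
(B) C (period 2, group 14) vs K (period 4, group 1): the stated order agrees with the simple trend.
(C) Cl (period 3, group 17) vs Al (period 3, group 13): the stated order agrees with the simple trend.
(D) Te (period 5, group 16) vs Bi (period 6, group 15): the stated order agrees with the simple trend.
The exception is (A): adding an electron to As's half-filled 4p³ is unfavourable, so Ge (4p²) has the more exothermic EA.

(A)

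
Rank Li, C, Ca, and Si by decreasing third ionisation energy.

Li > Ca > C > Si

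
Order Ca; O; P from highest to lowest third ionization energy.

O > Ca > P

Consider each +2 ion: Ca²⁺ is the bare [Ar] core; O²⁺ still has 4 valence electrons; P²⁺ still has 3 valence electrons.
Usually core removal costs more than valence removal, but here the competition is close: a tightly held n=2 valence electron can cost more to remove than an n=3 core electron, so the actual values have to decide it.
Valence configurations: O²⁺ [He]2s²2p², P²⁺ [Ne]3s²3p¹.
Approximate IE_3 values (kJ/mol): Ca 4912, O 5300, P 2914.
Overall IE_3 order: P < Ca < O.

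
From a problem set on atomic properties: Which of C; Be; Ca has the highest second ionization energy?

The second ionization energy removes an electron from the +1 ion. For each element: C⁺ still has 3 valence electrons; Be⁺ still has 1 valence electron; Ca⁺ still has 1 valence electron.
All are still removing valence electrons, so compare the +1 ions as you would atoms: IE_2 generally rises across a period (higher Z_eff) and falls down a group (larger shell), subject to the usual subshell exceptions.
Valence configurations: C⁺ [He]2s²2p¹, Be⁺ [He]2s¹, Ca⁺ [Ar]4s¹.
The numbers (kJ/mol): C 2353, Be 1757, Ca 1145.
Overall IE_2 order: Ca < Be < C.

C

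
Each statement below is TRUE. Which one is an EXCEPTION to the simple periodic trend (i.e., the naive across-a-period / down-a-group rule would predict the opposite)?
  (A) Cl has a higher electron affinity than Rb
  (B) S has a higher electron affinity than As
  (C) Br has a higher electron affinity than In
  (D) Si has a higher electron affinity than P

The general trend: electron affinity increases across a period and decreases down a group.
(A) Cl (period 3, group 17) vs Rb (period 5, group 1): the stated order agrees with the simple trend.
(B) S (period 3, group 16) vs As (period 4, group 15): the stated order agrees with the simple trend.
(C) Br (period 4, group 17) vs In (period 5, group 13): the stated order agrees with the simple trend.
(D) Si (period 3, group 14) vs P (period 3, group 15): the stated order contradicts the simple trend.
The exception is (D): adding an electron to P's half-filled 3p³ is unfavourable, so Si (3p²) has the more exothermic EA.

(D)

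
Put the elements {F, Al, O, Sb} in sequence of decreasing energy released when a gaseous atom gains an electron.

F > O > Sb > Al

O is in period 2, group 16; F is in period 2, group 17; Al is in period 3, group 13; Sb is in period 5, group 15.
EA tends to increase across a period and decrease down a group, though the pattern is less regular than for IE or radius.
Neither a single period nor a single group — weigh both effects.
Sb > Al: period and group pull opposite ways; the across-period shift dominates (103 vs 42 kJ/mol).
O > Sb: relative to Sb, both the across-period and down-group shifts push O's electron affinity up.
F > O: F lies to the right of O in period 2, so the across-period effect alone puts F higher.
Tabulated electron affinity (kJ/mol): O 141, F 328, Al 42, Sb 103.
So from highest to lowest: F > O > Sb > Al.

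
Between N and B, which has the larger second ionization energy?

IE_2 is the cost of taking one more electron from the +1 cation: N⁺ still has 4 valence electrons; B⁺ still has 2 valence electrons.
All are still removing valence electrons, so compare the +1 ions as you would atoms: IE_2 generally rises across a period (higher Z_eff) and falls down a group (larger shell), subject to the usual subshell exceptions.
Valence configurations: N⁺ [He]2s²2p², B⁺ [He]2s².
The numbers (kJ/mol): N 2856, B 2427.
Overall IE_2 order: B < N.

N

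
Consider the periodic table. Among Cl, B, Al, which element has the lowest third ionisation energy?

Al

IE_3 is the cost of taking one more electron from the +2 cation: Cl²⁺ still has 5 valence electrons; B²⁺ still has 1 valence electron; Al²⁺ still has 1 valence electron.
All are still removing valence electrons, so compare the +2 ions as you would atoms: IE_3 generally rises across a period (higher Z_eff) and falls down a group (larger shell), subject to the usual subshell exceptions.
Valence configurations: Cl²⁺ [Ne]3s²3p³, B²⁺ [He]2s¹, Al²⁺ [Ne]3s¹.
The numbers (kJ/mol): Cl 3822, B 3660, Al 2745.
Putting it together, IE_3: Al < B < Cl.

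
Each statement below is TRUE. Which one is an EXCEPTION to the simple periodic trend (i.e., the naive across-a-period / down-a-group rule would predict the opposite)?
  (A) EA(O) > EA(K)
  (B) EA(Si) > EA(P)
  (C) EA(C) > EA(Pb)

(B)

The general trend: electron affinity increases across a period and decreases down a group.
(A) O (period 2, group 16) vs K (period 4, group 1): the stated order agrees with the simple trend.
(B) Si (period 3, group 14) vs P (period 3, group 15): the stated order contradicts the simple trend.
(C) C (period 2, group 14) vs Pb (period 6, group 14): the stated order agrees with the simple trend.
The exception is (B): adding an electron to P's half-filled 3p³ is unfavourable, so Si (3p²) has the more exothermic EA.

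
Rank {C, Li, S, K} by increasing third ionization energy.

S < K < C < Li

The third ionization energy removes an electron from the +2 ion. For each element: C²⁺ still has 2 valence electrons; Li²⁺ is already 1 electron into the core; S²⁺ still has 4 valence electrons; K²⁺ is already 1 electron into the core.
Usually core removal costs more than valence removal, but here the competition is close: a tightly held n=2 valence electron can cost more to remove than an n=3 core electron, so the actual values have to decide it.
Valence configurations: C²⁺ [He]2s², S²⁺ [Ne]3s²3p².
Tabulated IE_3 (kJ/mol): C 4620, Li 11815, S 3357, K 4420.
So the third ionization energies run S < K < C < Li.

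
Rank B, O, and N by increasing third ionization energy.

B < N < O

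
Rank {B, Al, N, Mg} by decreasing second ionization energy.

N, B, Al, Mg

The second ionization energy removes an electron from the +1 ion. For each element: B⁺ still has 2 valence electrons; Al⁺ still has 2 valence electrons; N⁺ still has 4 valence electrons; Mg⁺ still has 1 valence electron.
All are still removing valence electrons, so compare the +1 ions as you would atoms: IE_2 generally rises across a period (higher Z_eff) and falls down a group (larger shell), subject to the usual subshell exceptions.
Valence configurations: B⁺ [He]2s², Al⁺ [Ne]3s², N⁺ [He]2s²2p², Mg⁺ [Ne]3s¹.
The numbers (kJ/mol): B 2427, Al 1817, N 2856, Mg 1451.
Putting it together, IE_2: Mg < Al < B < N.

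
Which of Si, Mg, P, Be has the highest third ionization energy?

Be

IE_3 is the cost of taking one more electron from the +2 cation: Si²⁺ still has 2 valence electrons; Mg²⁺ is the bare [Ne] core; P²⁺ still has 3 valence electrons; Be²⁺ is the bare [He] core.
Breaking into a closed-shell core is much more expensive than removing a leftover valence electron — Mg and Be have the largest IE_3 here.
Valence configurations: Si²⁺ [Ne]3s², P²⁺ [Ne]3s²3p¹.
P²⁺ loses a lone 3p electron whereas Si²⁺ must break into a filled 3s² pair, so IE_3(Si) > IE_3(P) even though P has the higher nuclear charge.
The numbers (kJ/mol): Si 3232, Mg 7733, P 2914, Be 14849.
Hence IE_3: P < Si < Mg < Be.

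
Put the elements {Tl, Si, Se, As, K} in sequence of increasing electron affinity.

Tl < K < As < Si < Se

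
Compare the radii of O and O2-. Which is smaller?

Forming O2- adds 2 electrons to O. More electron–electron repulsion in the same shell, with unchanged nuclear charge, lets the cloud expand.
An anion is larger than its parent atom: O2- > O.

O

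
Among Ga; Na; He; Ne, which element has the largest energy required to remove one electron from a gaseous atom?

He is in period 1, group 18; Ne is in period 2, group 18; Na is in period 3, group 1; Ga is in period 4, group 13.
IE₁ increases left→right with effective nuclear charge and decreases top→bottom as the valence shell moves farther out.
Neither a single period nor a single group — weigh both effects.
Ga > Na: the two effects oppose for this pair; the across-period effect wins (579 vs 496 kJ/mol).
Ne > Ga: relative to Ga, both the across-period and down-group shifts push Ne's first ionization energy up.
He > Ne: they share group 18; the group trend gives He the larger value.
Approximate values (kJ/mol): He 2372, Ne 2081, Na 496, Ga 579.
The largest energy required to remove one electron from a gaseous atom among these belongs to He.

He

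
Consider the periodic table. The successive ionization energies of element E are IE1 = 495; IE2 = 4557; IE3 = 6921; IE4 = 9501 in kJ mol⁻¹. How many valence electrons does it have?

Look for the largest jump between consecutive ionization energies: IE2/IE1 ≈ 9.2, far larger than any earlier ratio.
That jump marks the point where a core electron is being removed. So the atom has 1 valence electron.

1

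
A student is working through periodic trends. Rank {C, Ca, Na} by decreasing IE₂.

After 1 electron has been removed, what remains? C⁺ still has 3 valence electrons; Ca⁺ still has 1 valence electron; Na⁺ is the bare [Ne] core.
Core electrons are held far more tightly than valence electrons, so Na tops the IE_2 order.
Valence configurations: C⁺ [He]2s²2p¹, Ca⁺ [Ar]4s¹.
The numbers (kJ/mol): C 2353, Ca 1145, Na 4562.
Putting it together, IE_2: Ca < C < Na.

Na > C > Ca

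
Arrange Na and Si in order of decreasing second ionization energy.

After 1 electron has been removed, what remains? Na⁺ is the bare [Ne] core; Si⁺ still has 3 valence electrons.
Core electrons are held far more tightly than valence electrons, so Na tops the IE_2 order.
Approximate IE_2 values (kJ/mol): Na 4562, Si 1577.
Putting it together, IE_2: Si < Na.

Na > Si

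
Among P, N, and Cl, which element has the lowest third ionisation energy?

P

After 2 electrons have been removed, what remains? P²⁺ still has 3 valence electrons; N²⁺ still has 3 valence electrons; Cl²⁺ still has 5 valence electrons.
All are still removing valence electrons, so compare the +2 ions as you would atoms: IE_3 generally rises across a period (higher Z_eff) and falls down a group (larger shell), subject to the usual subshell exceptions.
Valence configurations: P²⁺ [Ne]3s²3p¹, N²⁺ [He]2s²2p¹, Cl²⁺ [Ne]3s²3p³.
The numbers (kJ/mol): P 2914, N 4578, Cl 3822.
Hence IE_3: P < Cl < N.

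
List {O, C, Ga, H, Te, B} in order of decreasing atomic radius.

Te > Ga > B > C > O > H

Moving right in a period, electrons are added to the same shell under a stronger nuclear pull, so atoms get smaller; moving down, a new shell is opened and atoms get larger.
Neither a single period nor a single group — weigh both effects.
O > H: period and group pull opposite ways; the down-group shift dominates (63 vs 32 pm).
C > O: C lies to the left of O in period 2, so the across-period effect alone puts C larger.
B > C: B lies to the left of C in period 2, so the across-period effect alone puts B larger.
Ga > B: Ga sits below B in group 13, so the down-group effect alone puts Ga larger.
Te > Ga: period and group pull opposite ways; the down-group shift dominates (136 vs 124 pm).
Tabulated atomic radius (pm): H 32, B 85, C 75, O 63, Ga 124, Te 136.
So from largest to smallest: Te > Ga > B > C > O > H.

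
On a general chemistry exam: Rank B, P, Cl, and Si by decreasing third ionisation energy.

Cl > B > Si > P

After 2 electrons have been removed, what remains? B²⁺ still has 1 valence electron; P²⁺ still has 3 valence electrons; Cl²⁺ still has 5 valence electrons; Si²⁺ still has 2 valence electrons.
All are still removing valence electrons, so compare the +2 ions as you would atoms: IE_3 generally rises across a period (higher Z_eff) and falls down a group (larger shell), subject to the usual subshell exceptions.
Valence configurations: B²⁺ [He]2s¹, P²⁺ [Ne]3s²3p¹, Cl²⁺ [Ne]3s²3p³, Si²⁺ [Ne]3s².
P²⁺ loses a lone 3p electron whereas Si²⁺ must break into a filled 3s² pair, so IE_3(Si) > IE_3(P) even though P has the higher nuclear charge.
The numbers (kJ/mol): B 3660, P 2914, Cl 3822, Si 3232.
Hence IE_3: P < Si < B < Cl.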